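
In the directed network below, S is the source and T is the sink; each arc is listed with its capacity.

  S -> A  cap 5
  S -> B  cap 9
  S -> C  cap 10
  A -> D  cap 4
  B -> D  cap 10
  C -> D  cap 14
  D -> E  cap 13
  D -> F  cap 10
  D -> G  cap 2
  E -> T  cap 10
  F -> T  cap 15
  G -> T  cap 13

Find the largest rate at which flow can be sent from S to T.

Augment S→A→D→E→T: bottleneck 4, flow now 4.
Augment S→B→D→E→T: bottleneck 6, flow now 10.
Augment S→B→D→F→T: bottleneck 3, flow now 13.
Augment S→C→D→F→T: bottleneck 7, flow now 20.
Augment S→C→D→G→T: bottleneck 2, flow now 22.
No augmenting path remains; maximum flow = 22.
In the residual graph, reachable from S: {S, A, B, C, D, E}.
Min-cut edges: D→F (10), D→G (2), E→T (10); capacity 10 + 2 + 10 = 22.
This cut is saturated, so no flow can exceed 22.

22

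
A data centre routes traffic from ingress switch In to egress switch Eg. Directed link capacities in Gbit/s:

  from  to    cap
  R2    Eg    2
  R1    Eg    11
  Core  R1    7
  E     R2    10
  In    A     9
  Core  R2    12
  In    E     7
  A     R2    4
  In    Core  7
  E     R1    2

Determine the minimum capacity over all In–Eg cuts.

Augment In→E→R1→Eg: bottleneck 2, flow now 2.
Augment In→E→R2→Eg: bottleneck 2, flow now 4.
Augment In→Core→R1→Eg: bottleneck 7, flow now 11.
No augmenting path remains; maximum flow = 11.
By max-flow min-cut, the minimum cut capacity equals the max flow.
In the residual graph, reachable from In: {In, E, A, R2}.
Min-cut edges: In→Core (7), E→R1 (2), R2→Eg (2); capacity 7 + 2 + 2 = 11.

11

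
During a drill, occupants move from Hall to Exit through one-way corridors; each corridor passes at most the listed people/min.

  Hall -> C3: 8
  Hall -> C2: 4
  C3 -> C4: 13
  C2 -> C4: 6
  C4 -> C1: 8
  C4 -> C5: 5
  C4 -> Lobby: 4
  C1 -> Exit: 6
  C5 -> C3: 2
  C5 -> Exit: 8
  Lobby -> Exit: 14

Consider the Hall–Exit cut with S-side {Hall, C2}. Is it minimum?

Given cut capacity: 8 + 6 = 14.
Augment Hall→C3→C4→C1→Exit: bottleneck 6, flow now 6.
Augment Hall→C3→C4→C5→Exit: bottleneck 2, flow now 8.
Augment Hall→C2→C4→C5→Exit: bottleneck 3, flow now 11.
Augment Hall→C2→C4→Lobby→Exit: bottleneck 1, flow now 12.
No augmenting path remains; maximum flow = 12.
In the residual graph, reachable from Hall: {Hall}.
Min-cut edges: Hall→C3 (8), Hall→C2 (4); capacity 8 + 4 = 12.
Cut capacity 14 exceeds the max flow 12, so it is not minimum.

No — its capacity is 14, but the minimum cut has capacity 12.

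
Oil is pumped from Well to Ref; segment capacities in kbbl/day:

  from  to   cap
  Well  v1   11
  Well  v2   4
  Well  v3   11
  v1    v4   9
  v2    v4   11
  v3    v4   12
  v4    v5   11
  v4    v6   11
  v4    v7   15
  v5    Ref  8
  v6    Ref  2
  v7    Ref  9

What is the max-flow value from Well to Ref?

Augment Well→v1→v4→v5→Ref: bottleneck 8, flow now 8.
Augment Well→v1→v4→v6→Ref: bottleneck 1, flow now 9.
Augment Well→v2→v4→v6→Ref: bottleneck 1, flow now 10.
Augment Well→v2→v4→v7→Ref: bottleneck 3, flow now 13.
Augment Well→v3→v4→v7→Ref: bottleneck 6, flow now 19.
No augmenting path remains; maximum flow = 19.
In the residual graph, reachable from Well: {Well, v1, v2, v3, v4, v5, v6, v7}.
Min-cut edges: v5→Ref (8), v6→Ref (2), v7→Ref (9); capacity 8 + 2 + 9 = 19.
This cut is saturated, so no flow can exceed 19.

19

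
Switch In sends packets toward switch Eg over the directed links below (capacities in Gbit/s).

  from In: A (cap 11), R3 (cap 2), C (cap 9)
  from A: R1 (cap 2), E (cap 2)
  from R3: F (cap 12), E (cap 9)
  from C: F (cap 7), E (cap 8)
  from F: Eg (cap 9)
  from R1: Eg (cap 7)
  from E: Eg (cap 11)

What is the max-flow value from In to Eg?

Augment In→A→R1→Eg: bottleneck 2, flow now 2.
Augment In→A→E→Eg: bottleneck 2, flow now 4.
Augment In→R3→F→Eg: bottleneck 2, flow now 6.
Augment In→C→F→Eg: bottleneck 7, flow now 13.
Augment In→C→E→Eg: bottleneck 2, flow now 15.
No augmenting path remains; maximum flow = 15.
In the residual graph, reachable from In: {In, A}.
Min-cut edges: In→R3 (2), In→C (9), A→R1 (2), A→E (2); capacity 2 + 9 + 2 + 2 = 15.
This cut is saturated, so no flow can exceed 15.

15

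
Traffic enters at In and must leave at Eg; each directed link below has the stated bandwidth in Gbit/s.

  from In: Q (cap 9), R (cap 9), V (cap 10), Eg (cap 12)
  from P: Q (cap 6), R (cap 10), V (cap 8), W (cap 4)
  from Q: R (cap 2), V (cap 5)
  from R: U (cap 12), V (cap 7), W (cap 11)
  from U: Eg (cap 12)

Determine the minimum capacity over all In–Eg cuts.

Augment In→Eg: bottleneck 12, flow now 12.
Augment In→R→U→Eg: bottleneck 9, flow now 21.
Augment In→Q→R→U→Eg: bottleneck 2, flow now 23.
No augmenting path remains; maximum flow = 23.
By max-flow min-cut, the minimum cut capacity equals the max flow.
In the residual graph, reachable from In: {In, Q, V}.
Min-cut edges: In→R (9), In→Eg (12), Q→R (2); capacity 9 + 12 + 2 = 23.

23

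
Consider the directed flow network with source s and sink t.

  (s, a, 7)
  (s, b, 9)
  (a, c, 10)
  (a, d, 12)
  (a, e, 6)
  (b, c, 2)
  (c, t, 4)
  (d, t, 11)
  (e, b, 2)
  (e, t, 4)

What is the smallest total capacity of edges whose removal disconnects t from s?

9

Augment s→a→c→t: bottleneck 4, flow now 4.
Augment s→a→d→t: bottleneck 3, flow now 7.
Augment s→b→c→a→d→t: bottleneck 2, flow now 9. (uses reverse residual edge)
No augmenting path remains; maximum flow = 9.
By max-flow min-cut, the minimum cut capacity equals the max flow.
In the residual graph, reachable from s: {s, b}.
Min-cut edges: s→a (7), b→c (2); capacity 7 + 2 = 9.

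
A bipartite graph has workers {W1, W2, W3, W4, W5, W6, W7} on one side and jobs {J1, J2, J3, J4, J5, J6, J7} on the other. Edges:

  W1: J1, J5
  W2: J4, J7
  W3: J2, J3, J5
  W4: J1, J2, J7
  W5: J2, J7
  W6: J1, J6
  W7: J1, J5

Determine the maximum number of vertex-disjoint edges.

Unit-capacity flow: source→left, listed edges, right→sink; max matching = max flow.
Augmenting path W1→J1 (+1); matched 1.
Augmenting path W2→J4 (+1); matched 2.
Augmenting path W3→J2 (+1); matched 3.
Augmenting path W4→J7 (+1); matched 4.
Augmenting path W6→J6 (+1); matched 5.
Augmenting path W7→J5 (+1); matched 6.
Augmenting path W5→J2→W3→J3 (+1); matched 7.
No augmenting path remains; maximum matching = 7.
König certificate: {W1, W2, W3, W4, W5, W6, W7} is a vertex cover of size 7 (every listed pair touches it), so no matching can be larger.

7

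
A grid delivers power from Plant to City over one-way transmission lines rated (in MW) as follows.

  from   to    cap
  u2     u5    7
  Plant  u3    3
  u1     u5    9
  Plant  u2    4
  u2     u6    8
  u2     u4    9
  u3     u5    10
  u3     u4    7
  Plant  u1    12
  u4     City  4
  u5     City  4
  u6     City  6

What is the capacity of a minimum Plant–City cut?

11

Augment Plant→u1→u5→City: bottleneck 4, flow now 4.
Augment Plant→u2→u4→City: bottleneck 4, flow now 8.
Augment Plant→u3→u4→u2→u6→City: bottleneck 3, flow now 11. (uses reverse residual edge)
No augmenting path remains; maximum flow = 11.
By max-flow min-cut, the minimum cut capacity equals the max flow.
In the residual graph, reachable from Plant: {Plant, u1, u5}.
Min-cut edges: Plant→u2 (4), Plant→u3 (3), u5→City (4); capacity 4 + 3 + 4 = 11.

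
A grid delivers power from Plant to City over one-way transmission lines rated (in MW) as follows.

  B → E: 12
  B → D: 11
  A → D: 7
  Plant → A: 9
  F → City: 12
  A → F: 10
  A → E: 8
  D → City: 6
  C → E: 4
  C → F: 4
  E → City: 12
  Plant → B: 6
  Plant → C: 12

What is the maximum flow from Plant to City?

23

Augment Plant→A→D→City: bottleneck 6, flow now 6.
Augment Plant→A→E→City: bottleneck 3, flow now 9.
Augment Plant→B→E→City: bottleneck 6, flow now 15.
Augment Plant→C→E→City: bottleneck 3, flow now 18.
Augment Plant→C→F→City: bottleneck 4, flow now 22.
Augment Plant→C→E→A→F→City: bottleneck 1, flow now 23. (uses reverse residual edge)
No augmenting path remains; maximum flow = 23.
In the residual graph, reachable from Plant: {Plant, C}.
Min-cut edges: Plant→A (9), Plant→B (6), C→E (4), C→F (4); capacity 9 + 6 + 4 + 4 = 23.
This cut is saturated, so no flow can exceed 23.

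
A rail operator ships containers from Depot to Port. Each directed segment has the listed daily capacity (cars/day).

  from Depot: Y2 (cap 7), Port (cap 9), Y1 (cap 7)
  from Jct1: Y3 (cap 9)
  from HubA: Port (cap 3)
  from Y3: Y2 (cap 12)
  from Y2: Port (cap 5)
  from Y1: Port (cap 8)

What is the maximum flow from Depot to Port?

21

Augment Depot→Port: bottleneck 9, flow now 9.
Augment Depot→Y2→Port: bottleneck 5, flow now 14.
Augment Depot→Y1→Port: bottleneck 7, flow now 21.
No augmenting path remains; maximum flow = 21.
In the residual graph, reachable from Depot: {Depot, Y2}.
Min-cut edges: Depot→Y1 (7), Depot→Port (9), Y2→Port (5); capacity 7 + 9 + 5 = 21.
This cut is saturated, so no flow can exceed 21.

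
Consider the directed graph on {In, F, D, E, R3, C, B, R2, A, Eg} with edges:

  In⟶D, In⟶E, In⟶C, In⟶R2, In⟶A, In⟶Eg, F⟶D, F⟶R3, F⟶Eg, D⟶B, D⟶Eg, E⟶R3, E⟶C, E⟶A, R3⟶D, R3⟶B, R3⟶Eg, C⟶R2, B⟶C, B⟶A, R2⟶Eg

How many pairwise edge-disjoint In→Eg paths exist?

Assign every edge capacity 1; by Menger, the answer equals the max flow.
Path In→Eg (+1); total 1.
Path In→D→Eg (+1); total 2.
Path In→R2→Eg (+1); total 3.
Path In→E→R3→Eg (+1); total 4.
No residual In→Eg path; max flow = 4.
Certifying cut of size 4: {In→D, In→E, In→Eg, R2→Eg}.

4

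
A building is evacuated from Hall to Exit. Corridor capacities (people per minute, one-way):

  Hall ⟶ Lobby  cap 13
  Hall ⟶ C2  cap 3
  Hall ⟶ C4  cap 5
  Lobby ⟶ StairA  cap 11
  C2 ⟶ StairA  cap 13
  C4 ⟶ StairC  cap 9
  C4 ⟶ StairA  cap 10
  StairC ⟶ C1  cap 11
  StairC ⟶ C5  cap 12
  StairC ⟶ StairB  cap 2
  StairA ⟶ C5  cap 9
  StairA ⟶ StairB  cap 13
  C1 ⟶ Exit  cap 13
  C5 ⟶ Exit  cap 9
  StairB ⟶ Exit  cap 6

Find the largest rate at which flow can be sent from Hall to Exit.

19

Augment Hall→Lobby→StairA→C5→Exit: bottleneck 9, flow now 9.
Augment Hall→Lobby→StairA→StairB→Exit: bottleneck 2, flow now 11.
Augment Hall→C2→StairA→StairB→Exit: bottleneck 3, flow now 14.
Augment Hall→C4→StairC→C1→Exit: bottleneck 5, flow now 19.
No augmenting path remains; maximum flow = 19.
In the residual graph, reachable from Hall: {Hall, Lobby}.
Min-cut edges: Hall→C2 (3), Hall→C4 (5), Lobby→StairA (11); capacity 3 + 5 + 11 = 19.
This cut is saturated, so no flow can exceed 19.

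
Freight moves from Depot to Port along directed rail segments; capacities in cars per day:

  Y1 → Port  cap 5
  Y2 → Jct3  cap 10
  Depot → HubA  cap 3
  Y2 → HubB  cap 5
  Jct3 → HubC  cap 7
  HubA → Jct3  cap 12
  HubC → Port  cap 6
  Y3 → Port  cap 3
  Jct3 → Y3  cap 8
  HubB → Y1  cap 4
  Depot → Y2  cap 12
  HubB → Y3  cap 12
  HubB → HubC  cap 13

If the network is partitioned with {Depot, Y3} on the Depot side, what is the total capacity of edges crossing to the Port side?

18

Edges leaving {Depot, Y3}: Depot→Y2 (12), Depot→HubA (3), Y3→Port (3).
Cut capacity = 12 + 3 + 3 = 18.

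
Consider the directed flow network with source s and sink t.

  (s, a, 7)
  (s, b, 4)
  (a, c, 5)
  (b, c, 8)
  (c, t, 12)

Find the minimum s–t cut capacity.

9

Augment s→a→c→t: bottleneck 5, flow now 5.
Augment s→b→c→t: bottleneck 4, flow now 9.
No augmenting path remains; maximum flow = 9.
By max-flow min-cut, the minimum cut capacity equals the max flow.
In the residual graph, reachable from s: {s, a}.
Min-cut edges: s→b (4), a→c (5); capacity 4 + 5 = 9.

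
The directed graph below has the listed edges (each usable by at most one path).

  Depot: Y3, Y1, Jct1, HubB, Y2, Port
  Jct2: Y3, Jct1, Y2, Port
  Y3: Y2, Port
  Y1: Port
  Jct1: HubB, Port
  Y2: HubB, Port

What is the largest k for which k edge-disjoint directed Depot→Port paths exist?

5

Assign every edge capacity 1; by Menger, the answer equals the max flow.
Path Depot→Port (+1); total 1.
Path Depot→Y3→Port (+1); total 2.
Path Depot→Y1→Port (+1); total 3.
Path Depot→Jct1→Port (+1); total 4.
Path Depot→Y2→Port (+1); total 5.
No residual Depot→Port path; max flow = 5.
Certifying cut of size 5: {Depot→Jct1, Depot→Port, Depot→Y1, Depot→Y2, Depot→Y3}.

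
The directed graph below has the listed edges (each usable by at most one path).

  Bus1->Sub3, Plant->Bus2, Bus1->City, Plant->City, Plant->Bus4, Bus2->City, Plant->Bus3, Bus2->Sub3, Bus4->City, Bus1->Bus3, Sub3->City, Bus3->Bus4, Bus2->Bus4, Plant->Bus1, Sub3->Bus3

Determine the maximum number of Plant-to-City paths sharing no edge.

4

Assign every edge capacity 1; by Menger, the answer equals the max flow.
Path Plant→City (+1); total 1.
Path Plant→Bus2→City (+1); total 2.
Path Plant→Bus1→City (+1); total 3.
Path Plant→Bus4→City (+1); total 4.
No residual Plant→City path; max flow = 4.
Certifying cut of size 4: {Bus4→City, Plant→Bus1, Plant→Bus2, Plant→City}.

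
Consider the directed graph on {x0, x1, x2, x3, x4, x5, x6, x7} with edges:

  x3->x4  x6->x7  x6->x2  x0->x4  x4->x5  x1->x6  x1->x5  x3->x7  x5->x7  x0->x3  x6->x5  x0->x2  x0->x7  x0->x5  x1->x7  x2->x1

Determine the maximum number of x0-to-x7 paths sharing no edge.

4

Assign every edge capacity 1; by Menger, the answer equals the max flow.
Path x0→x7 (+1); total 1.
Path x0→x3→x7 (+1); total 2.
Path x0→x5→x7 (+1); total 3.
Path x0→x2→x1→x7 (+1); total 4.
No residual x0→x7 path; max flow = 4.
Certifying cut of size 4: {x0→x2, x0→x3, x0→x7, x5→x7}.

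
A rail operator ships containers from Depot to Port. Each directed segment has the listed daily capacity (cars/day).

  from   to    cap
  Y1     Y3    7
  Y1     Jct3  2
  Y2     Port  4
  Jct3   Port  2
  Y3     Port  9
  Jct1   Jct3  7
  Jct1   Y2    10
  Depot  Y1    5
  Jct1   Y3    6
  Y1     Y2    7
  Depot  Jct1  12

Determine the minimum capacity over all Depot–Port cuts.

Augment Depot→Jct1→Y2→Port: bottleneck 4, flow now 4.
Augment Depot→Jct1→Jct3→Port: bottleneck 2, flow now 6.
Augment Depot→Jct1→Y3→Port: bottleneck 6, flow now 12.
Augment Depot→Y1→Y3→Port: bottleneck 3, flow now 15.
No augmenting path remains; maximum flow = 15.
By max-flow min-cut, the minimum cut capacity equals the max flow.
In the residual graph, reachable from Depot: {Depot, Jct1, Y1, Y2, Jct3, Y3}.
Min-cut edges: Y2→Port (4), Jct3→Port (2), Y3→Port (9); capacity 4 + 2 + 9 = 15.

15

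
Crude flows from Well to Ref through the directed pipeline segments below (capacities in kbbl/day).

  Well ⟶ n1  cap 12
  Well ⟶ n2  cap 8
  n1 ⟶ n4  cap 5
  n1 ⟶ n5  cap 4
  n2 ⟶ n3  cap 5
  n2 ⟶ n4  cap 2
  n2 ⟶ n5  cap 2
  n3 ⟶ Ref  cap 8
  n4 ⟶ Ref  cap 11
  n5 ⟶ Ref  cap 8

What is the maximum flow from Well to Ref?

17

Augment Well→n1→n4→Ref: bottleneck 5, flow now 5.
Augment Well→n1→n5→Ref: bottleneck 4, flow now 9.
Augment Well→n2→n3→Ref: bottleneck 5, flow now 14.
Augment Well→n2→n4→Ref: bottleneck 2, flow now 16.
Augment Well→n2→n5→Ref: bottleneck 1, flow now 17.
No augmenting path remains; maximum flow = 17.
In the residual graph, reachable from Well: {Well, n1}.
Min-cut edges: Well→n2 (8), n1→n4 (5), n1→n5 (4); capacity 8 + 5 + 4 = 17.
This cut is saturated, so no flow can exceed 17.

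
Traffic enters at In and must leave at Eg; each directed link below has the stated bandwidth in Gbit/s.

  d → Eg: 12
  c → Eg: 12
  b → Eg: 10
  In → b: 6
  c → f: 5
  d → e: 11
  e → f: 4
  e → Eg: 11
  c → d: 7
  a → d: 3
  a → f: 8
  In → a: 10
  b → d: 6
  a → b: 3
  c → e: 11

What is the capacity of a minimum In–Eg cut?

Augment In→b→Eg: bottleneck 6, flow now 6.
Augment In→a→b→Eg: bottleneck 3, flow now 9.
Augment In→a→d→Eg: bottleneck 3, flow now 12.
No augmenting path remains; maximum flow = 12.
By max-flow min-cut, the minimum cut capacity equals the max flow.
In the residual graph, reachable from In: {In, a, f}.
Min-cut edges: In→b (6), a→b (3), a→d (3); capacity 6 + 3 + 3 = 12.

12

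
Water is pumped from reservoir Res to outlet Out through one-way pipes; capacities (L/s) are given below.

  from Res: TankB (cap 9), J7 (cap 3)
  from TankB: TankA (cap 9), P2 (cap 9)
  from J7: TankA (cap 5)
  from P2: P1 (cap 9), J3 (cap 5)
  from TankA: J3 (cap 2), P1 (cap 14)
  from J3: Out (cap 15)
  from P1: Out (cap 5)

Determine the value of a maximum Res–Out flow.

12

Augment Res→TankB→P2→J3→Out: bottleneck 5, flow now 5.
Augment Res→TankB→P2→P1→Out: bottleneck 4, flow now 9.
Augment Res→J7→TankA→J3→Out: bottleneck 2, flow now 11.
Augment Res→J7→TankA→P1→Out: bottleneck 1, flow now 12.
No augmenting path remains; maximum flow = 12.
In the residual graph, reachable from Res: {Res}.
Min-cut edges: Res→TankB (9), Res→J7 (3); capacity 9 + 3 = 12.
This cut is saturated, so no flow can exceed 12.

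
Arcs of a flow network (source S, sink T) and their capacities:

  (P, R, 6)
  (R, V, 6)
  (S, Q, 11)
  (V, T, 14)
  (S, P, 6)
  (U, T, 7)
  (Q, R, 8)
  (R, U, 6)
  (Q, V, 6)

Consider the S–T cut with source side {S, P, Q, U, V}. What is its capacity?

35

Edges leaving {S, P, Q, U, V}: P→R (6), Q→R (8), U→T (7), V→T (14).
Cut capacity = 6 + 8 + 7 + 14 = 35.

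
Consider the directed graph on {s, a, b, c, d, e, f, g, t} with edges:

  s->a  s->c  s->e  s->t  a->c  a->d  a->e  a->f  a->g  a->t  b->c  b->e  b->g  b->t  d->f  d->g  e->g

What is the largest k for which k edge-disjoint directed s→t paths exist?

2

Assign every edge capacity 1; by Menger, the answer equals the max flow.
Path s→t (+1); total 1.
Path s→a→t (+1); total 2.
No residual s→t path; max flow = 2.
Certifying cut of size 2: {s→a, s→t}.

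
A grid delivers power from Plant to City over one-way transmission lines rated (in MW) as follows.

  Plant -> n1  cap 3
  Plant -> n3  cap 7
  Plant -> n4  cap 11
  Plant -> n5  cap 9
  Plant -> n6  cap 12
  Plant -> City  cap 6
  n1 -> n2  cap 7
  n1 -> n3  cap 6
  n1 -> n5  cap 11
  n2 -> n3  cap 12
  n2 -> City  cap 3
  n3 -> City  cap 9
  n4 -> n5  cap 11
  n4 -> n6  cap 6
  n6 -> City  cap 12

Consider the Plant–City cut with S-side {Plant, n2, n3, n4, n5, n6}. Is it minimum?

Given cut capacity: 3 + 6 + 3 + 9 + 12 = 33.
Augment Plant→City: bottleneck 6, flow now 6.
Augment Plant→n3→City: bottleneck 7, flow now 13.
Augment Plant→n6→City: bottleneck 12, flow now 25.
Augment Plant→n1→n2→City: bottleneck 3, flow now 28.
No augmenting path remains; maximum flow = 28.
In the residual graph, reachable from Plant: {Plant, n4, n5, n6}.
Min-cut edges: Plant→n1 (3), Plant→n3 (7), Plant→City (6), n6→City (12); capacity 3 + 7 + 6 + 12 = 28.
Cut capacity 33 exceeds the max flow 28, so it is not minimum.

No — its capacity is 33, but the minimum cut has capacity 28.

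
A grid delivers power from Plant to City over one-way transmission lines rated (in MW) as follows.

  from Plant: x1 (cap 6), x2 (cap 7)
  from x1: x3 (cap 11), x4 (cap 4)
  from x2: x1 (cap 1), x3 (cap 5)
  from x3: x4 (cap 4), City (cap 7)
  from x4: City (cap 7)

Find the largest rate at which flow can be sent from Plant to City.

12

Augment Plant→x1→x3→City: bottleneck 6, flow now 6.
Augment Plant→x2→x3→City: bottleneck 1, flow now 7.
Augment Plant→x2→x1→x4→City: bottleneck 1, flow now 8.
Augment Plant→x2→x3→x4→City: bottleneck 4, flow now 12.
No augmenting path remains; maximum flow = 12.
In the residual graph, reachable from Plant: {Plant, x2}.
Min-cut edges: Plant→x1 (6), x2→x1 (1), x2→x3 (5); capacity 6 + 1 + 5 = 12.
This cut is saturated, so no flow can exceed 12.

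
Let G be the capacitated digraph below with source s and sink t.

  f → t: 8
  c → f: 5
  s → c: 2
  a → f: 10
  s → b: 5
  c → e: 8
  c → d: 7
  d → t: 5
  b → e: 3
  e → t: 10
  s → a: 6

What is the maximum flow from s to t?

11

Augment s→a→f→t: bottleneck 6, flow now 6.
Augment s→b→e→t: bottleneck 3, flow now 9.
Augment s→c→d→t: bottleneck 2, flow now 11.
No augmenting path remains; maximum flow = 11.
In the residual graph, reachable from s: {s, b}.
Min-cut edges: s→a (6), s→c (2), b→e (3); capacity 6 + 2 + 3 = 11.
This cut is saturated, so no flow can exceed 11.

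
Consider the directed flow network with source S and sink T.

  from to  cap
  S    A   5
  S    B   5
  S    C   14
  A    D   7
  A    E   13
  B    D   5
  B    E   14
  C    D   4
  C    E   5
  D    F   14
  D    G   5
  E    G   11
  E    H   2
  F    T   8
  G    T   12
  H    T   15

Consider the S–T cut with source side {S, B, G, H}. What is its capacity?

65

Edges leaving {S, B, G, H}: S→A (5), S→C (14), B→D (5), B→E (14), G→T (12), H→T (15).
Cut capacity = 5 + 14 + 5 + 14 + 12 + 15 = 65.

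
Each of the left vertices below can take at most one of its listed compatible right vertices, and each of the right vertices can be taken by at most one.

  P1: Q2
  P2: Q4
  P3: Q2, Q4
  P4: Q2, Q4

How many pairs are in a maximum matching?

Unit-capacity flow: source→left, listed edges, right→sink; max matching = max flow.
Augmenting path P1→Q2 (+1); matched 1.
Augmenting path P2→Q4 (+1); matched 2.
No augmenting path remains; maximum matching = 2.
König certificate: {Q2, Q4} is a vertex cover of size 2 (every listed pair touches it), so no matching can be larger.

2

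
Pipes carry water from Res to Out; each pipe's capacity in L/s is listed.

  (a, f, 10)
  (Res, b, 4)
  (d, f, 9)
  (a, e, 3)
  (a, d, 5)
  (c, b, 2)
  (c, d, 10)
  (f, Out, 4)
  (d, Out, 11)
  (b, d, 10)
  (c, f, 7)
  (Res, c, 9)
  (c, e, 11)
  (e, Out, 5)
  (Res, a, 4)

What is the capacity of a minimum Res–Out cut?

17

Augment Res→a→d→Out: bottleneck 4, flow now 4.
Augment Res→b→d→Out: bottleneck 4, flow now 8.
Augment Res→c→d→Out: bottleneck 3, flow now 11.
Augment Res→c→e→Out: bottleneck 5, flow now 16.
Augment Res→c→f→Out: bottleneck 1, flow now 17.
No augmenting path remains; maximum flow = 17.
By max-flow min-cut, the minimum cut capacity equals the max flow.
In the residual graph, reachable from Res: {Res}.
Min-cut edges: Res→a (4), Res→b (4), Res→c (9); capacity 4 + 4 + 9 = 17.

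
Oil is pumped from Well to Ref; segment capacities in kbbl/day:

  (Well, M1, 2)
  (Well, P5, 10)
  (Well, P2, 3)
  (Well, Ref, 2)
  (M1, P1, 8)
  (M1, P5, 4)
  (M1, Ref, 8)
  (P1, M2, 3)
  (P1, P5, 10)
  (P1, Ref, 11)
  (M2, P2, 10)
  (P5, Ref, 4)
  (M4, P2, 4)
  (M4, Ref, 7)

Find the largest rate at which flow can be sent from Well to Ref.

Augment Well→Ref: bottleneck 2, flow now 2.
Augment Well→M1→Ref: bottleneck 2, flow now 4.
Augment Well→P5→Ref: bottleneck 4, flow now 8.
No augmenting path remains; maximum flow = 8.
In the residual graph, reachable from Well: {Well, P5, P2}.
Min-cut edges: Well→M1 (2), Well→Ref (2), P5→Ref (4); capacity 2 + 2 + 4 = 8.
This cut is saturated, so no flow can exceed 8.

8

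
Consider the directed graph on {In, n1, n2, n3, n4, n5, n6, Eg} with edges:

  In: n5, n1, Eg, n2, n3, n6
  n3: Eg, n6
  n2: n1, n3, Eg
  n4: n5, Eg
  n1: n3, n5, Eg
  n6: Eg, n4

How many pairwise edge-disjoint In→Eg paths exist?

5

Assign every edge capacity 1; by Menger, the answer equals the max flow.
Path In→Eg (+1); total 1.
Path In→n1→Eg (+1); total 2.
Path In→n2→Eg (+1); total 3.
Path In→n3→Eg (+1); total 4.
Path In→n6→Eg (+1); total 5.
No residual In→Eg path; max flow = 5.
Certifying cut of size 5: {In→Eg, In→n1, In→n2, In→n3, In→n6}.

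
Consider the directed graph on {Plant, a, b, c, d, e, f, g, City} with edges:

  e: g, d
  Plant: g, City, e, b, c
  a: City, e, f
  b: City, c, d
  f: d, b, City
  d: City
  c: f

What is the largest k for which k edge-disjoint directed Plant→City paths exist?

Assign every edge capacity 1; by Menger, the answer equals the max flow.
Path Plant→City (+1); total 1.
Path Plant→b→City (+1); total 2.
Path Plant→c→f→City (+1); total 3.
Path Plant→e→d→City (+1); total 4.
No residual Plant→City path; max flow = 4.
Certifying cut of size 4: {Plant→City, Plant→b, Plant→c, Plant→e}.

4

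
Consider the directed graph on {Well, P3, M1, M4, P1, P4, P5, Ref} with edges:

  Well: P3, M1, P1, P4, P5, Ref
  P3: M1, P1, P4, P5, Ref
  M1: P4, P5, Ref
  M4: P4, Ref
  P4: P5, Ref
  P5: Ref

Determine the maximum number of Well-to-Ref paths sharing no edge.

5

Assign every edge capacity 1; by Menger, the answer equals the max flow.
Path Well→Ref (+1); total 1.
Path Well→P3→Ref (+1); total 2.
Path Well→M1→Ref (+1); total 3.
Path Well→P4→Ref (+1); total 4.
Path Well→P5→Ref (+1); total 5.
No residual Well→Ref path; max flow = 5.
Certifying cut of size 5: {Well→M1, Well→P3, Well→P4, Well→P5, Well→Ref}.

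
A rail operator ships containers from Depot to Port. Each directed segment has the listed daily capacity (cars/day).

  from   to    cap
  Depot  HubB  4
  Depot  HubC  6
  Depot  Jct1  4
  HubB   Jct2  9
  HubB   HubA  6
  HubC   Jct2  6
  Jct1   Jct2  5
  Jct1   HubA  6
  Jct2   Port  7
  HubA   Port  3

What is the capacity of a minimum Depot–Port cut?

Augment Depot→HubB→Jct2→Port: bottleneck 4, flow now 4.
Augment Depot→HubC→Jct2→Port: bottleneck 3, flow now 7.
Augment Depot→Jct1→HubA→Port: bottleneck 3, flow now 10.
No augmenting path remains; maximum flow = 10.
By max-flow min-cut, the minimum cut capacity equals the max flow.
In the residual graph, reachable from Depot: {Depot, HubB, HubC, Jct1, Jct2, HubA}.
Min-cut edges: Jct2→Port (7), HubA→Port (3); capacity 7 + 3 = 10.

10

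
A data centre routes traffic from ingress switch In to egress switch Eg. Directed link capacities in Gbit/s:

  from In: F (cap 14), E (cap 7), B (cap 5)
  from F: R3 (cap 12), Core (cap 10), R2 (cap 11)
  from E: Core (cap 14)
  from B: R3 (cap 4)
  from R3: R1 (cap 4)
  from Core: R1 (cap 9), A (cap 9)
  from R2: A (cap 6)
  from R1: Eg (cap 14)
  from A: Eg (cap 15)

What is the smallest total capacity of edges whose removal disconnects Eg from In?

Augment In→F→R3→R1→Eg: bottleneck 4, flow now 4.
Augment In→F→Core→R1→Eg: bottleneck 9, flow now 13.
Augment In→F→Core→A→Eg: bottleneck 1, flow now 14.
Augment In→E→Core→A→Eg: bottleneck 7, flow now 21.
Augment In→B→R3→F→R2→A→Eg: bottleneck 4, flow now 25. (uses reverse residual edge)
No augmenting path remains; maximum flow = 25.
By max-flow min-cut, the minimum cut capacity equals the max flow.
In the residual graph, reachable from In: {In, B}.
Min-cut edges: In→F (14), In→E (7), B→R3 (4); capacity 14 + 7 + 4 = 25.

25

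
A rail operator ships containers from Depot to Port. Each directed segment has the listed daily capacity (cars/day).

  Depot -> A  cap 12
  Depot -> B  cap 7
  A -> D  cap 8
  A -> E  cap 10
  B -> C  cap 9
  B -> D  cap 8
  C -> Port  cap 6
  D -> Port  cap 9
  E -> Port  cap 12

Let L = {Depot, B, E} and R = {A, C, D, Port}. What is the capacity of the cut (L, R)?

Edges leaving {Depot, B, E}: Depot→A (12), B→C (9), B→D (8), E→Port (12).
Cut capacity = 12 + 9 + 8 + 12 = 41.

41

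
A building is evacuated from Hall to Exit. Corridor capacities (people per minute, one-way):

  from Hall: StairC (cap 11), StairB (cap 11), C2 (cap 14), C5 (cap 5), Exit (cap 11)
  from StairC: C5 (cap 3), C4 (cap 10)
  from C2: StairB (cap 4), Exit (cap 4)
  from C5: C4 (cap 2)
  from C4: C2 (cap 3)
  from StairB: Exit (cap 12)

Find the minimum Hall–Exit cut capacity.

27

Augment Hall→Exit: bottleneck 11, flow now 11.
Augment Hall→C2→Exit: bottleneck 4, flow now 15.
Augment Hall→StairB→Exit: bottleneck 11, flow now 26.
Augment Hall→C2→StairB→Exit: bottleneck 1, flow now 27.
No augmenting path remains; maximum flow = 27.
By max-flow min-cut, the minimum cut capacity equals the max flow.
In the residual graph, reachable from Hall: {Hall, StairC, C2, C5, C4, StairB}.
Min-cut edges: Hall→Exit (11), C2→Exit (4), StairB→Exit (12); capacity 11 + 4 + 12 = 27.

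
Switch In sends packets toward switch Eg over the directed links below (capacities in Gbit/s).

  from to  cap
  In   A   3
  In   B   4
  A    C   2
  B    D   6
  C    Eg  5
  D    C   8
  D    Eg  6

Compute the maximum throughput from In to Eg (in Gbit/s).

6

Augment In→A→C→Eg: bottleneck 2, flow now 2.
Augment In→B→D→Eg: bottleneck 4, flow now 6.
No augmenting path remains; maximum flow = 6.
In the residual graph, reachable from In: {In, A}.
Min-cut edges: In→B (4), A→C (2); capacity 4 + 2 = 6.
This cut is saturated, so no flow can exceed 6.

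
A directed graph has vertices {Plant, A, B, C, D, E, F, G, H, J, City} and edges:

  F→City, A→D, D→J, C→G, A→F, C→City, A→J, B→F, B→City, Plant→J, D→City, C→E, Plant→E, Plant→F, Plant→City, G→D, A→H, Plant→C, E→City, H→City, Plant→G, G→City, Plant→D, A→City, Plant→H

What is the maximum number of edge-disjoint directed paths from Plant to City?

Assign every edge capacity 1; by Menger, the answer equals the max flow.
Path Plant→City (+1); total 1.
Path Plant→C→City (+1); total 2.
Path Plant→D→City (+1); total 3.
Path Plant→E→City (+1); total 4.
Path Plant→F→City (+1); total 5.
Path Plant→G→City (+1); total 6.
Path Plant→H→City (+1); total 7.
No residual Plant→City path; max flow = 7.
Certifying cut of size 7: {Plant→C, Plant→City, Plant→D, Plant→E, Plant→F, Plant→G, Plant→H}.

7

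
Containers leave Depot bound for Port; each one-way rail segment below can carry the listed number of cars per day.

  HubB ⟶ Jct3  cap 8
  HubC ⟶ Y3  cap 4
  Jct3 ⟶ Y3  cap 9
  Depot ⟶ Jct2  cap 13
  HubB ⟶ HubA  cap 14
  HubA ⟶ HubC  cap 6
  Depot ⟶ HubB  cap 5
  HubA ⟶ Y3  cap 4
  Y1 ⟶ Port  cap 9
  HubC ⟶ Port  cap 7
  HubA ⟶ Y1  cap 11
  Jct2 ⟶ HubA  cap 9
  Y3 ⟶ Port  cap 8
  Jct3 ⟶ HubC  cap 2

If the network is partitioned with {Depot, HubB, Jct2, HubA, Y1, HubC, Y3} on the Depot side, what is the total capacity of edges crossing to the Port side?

Edges leaving {Depot, HubB, Jct2, HubA, Y1, HubC, Y3}: HubB→Jct3 (8), Y1→Port (9), HubC→Port (7), Y3→Port (8).
Cut capacity = 8 + 9 + 7 + 8 = 32.

32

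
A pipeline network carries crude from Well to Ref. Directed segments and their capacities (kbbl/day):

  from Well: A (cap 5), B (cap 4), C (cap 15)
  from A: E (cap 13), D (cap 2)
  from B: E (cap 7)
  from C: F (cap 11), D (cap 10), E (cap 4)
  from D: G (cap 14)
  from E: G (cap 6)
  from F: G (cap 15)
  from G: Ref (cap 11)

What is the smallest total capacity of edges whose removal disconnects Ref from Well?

Augment Well→A→D→G→Ref: bottleneck 2, flow now 2.
Augment Well→A→E→G→Ref: bottleneck 3, flow now 5.
Augment Well→B→E→G→Ref: bottleneck 3, flow now 8.
Augment Well→C→D→G→Ref: bottleneck 3, flow now 11.
No augmenting path remains; maximum flow = 11.
By max-flow min-cut, the minimum cut capacity equals the max flow.
In the residual graph, reachable from Well: {Well, A, B, C, D, E, F, G}.
Min-cut edges: G→Ref (11); capacity 11 = 11.

11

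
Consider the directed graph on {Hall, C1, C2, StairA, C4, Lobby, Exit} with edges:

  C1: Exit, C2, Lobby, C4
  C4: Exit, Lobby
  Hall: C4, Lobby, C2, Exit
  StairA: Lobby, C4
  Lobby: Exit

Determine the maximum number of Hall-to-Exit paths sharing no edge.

Assign every edge capacity 1; by Menger, the answer equals the max flow.
Path Hall→Exit (+1); total 1.
Path Hall→C4→Exit (+1); total 2.
Path Hall→Lobby→Exit (+1); total 3.
No residual Hall→Exit path; max flow = 3.
Certifying cut of size 3: {Hall→C4, Hall→Exit, Hall→Lobby}.

3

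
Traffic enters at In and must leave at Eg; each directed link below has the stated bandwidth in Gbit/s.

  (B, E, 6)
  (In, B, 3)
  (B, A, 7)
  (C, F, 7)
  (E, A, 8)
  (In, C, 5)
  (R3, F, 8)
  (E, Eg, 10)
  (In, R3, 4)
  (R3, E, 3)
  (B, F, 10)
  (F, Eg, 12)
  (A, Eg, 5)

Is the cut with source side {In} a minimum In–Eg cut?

Yes — it is a minimum cut (capacity 12).

Given cut capacity: 4 + 5 + 3 = 12.
Augment In→R3→E→Eg: bottleneck 3, flow now 3.
Augment In→R3→F→Eg: bottleneck 1, flow now 4.
Augment In→C→F→Eg: bottleneck 5, flow now 9.
Augment In→B→E→Eg: bottleneck 3, flow now 12.
No augmenting path remains; maximum flow = 12.
Cut capacity 12 equals the max flow, so it is a minimum cut.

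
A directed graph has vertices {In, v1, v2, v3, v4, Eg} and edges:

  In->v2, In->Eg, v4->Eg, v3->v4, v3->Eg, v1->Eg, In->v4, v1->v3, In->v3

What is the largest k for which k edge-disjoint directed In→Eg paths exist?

Assign every edge capacity 1; by Menger, the answer equals the max flow.
Path In→Eg (+1); total 1.
Path In→v3→Eg (+1); total 2.
Path In→v4→Eg (+1); total 3.
No residual In→Eg path; max flow = 3.
Certifying cut of size 3: {In→Eg, In→v3, In→v4}.

3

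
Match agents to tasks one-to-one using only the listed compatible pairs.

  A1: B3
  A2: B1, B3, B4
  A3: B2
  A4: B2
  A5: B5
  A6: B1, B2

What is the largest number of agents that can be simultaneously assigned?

5

Unit-capacity flow: source→left, listed edges, right→sink; max matching = max flow.
Augmenting path A1→B3 (+1); matched 1.
Augmenting path A2→B1 (+1); matched 2.
Augmenting path A3→B2 (+1); matched 3.
Augmenting path A5→B5 (+1); matched 4.
Augmenting path A6→B1→A2→B4 (+1); matched 5.
No augmenting path remains; maximum matching = 5.
König certificate: {A1, A2, A5, A6, B2} is a vertex cover of size 5 (every listed pair touches it), so no matching can be larger.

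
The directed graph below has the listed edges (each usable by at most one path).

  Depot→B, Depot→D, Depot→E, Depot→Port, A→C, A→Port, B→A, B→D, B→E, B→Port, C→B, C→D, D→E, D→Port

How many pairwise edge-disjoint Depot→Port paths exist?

Assign every edge capacity 1; by Menger, the answer equals the max flow.
Path Depot→Port (+1); total 1.
Path Depot→B→Port (+1); total 2.
Path Depot→D→Port (+1); total 3.
No residual Depot→Port path; max flow = 3.
Certifying cut of size 3: {Depot→B, Depot→D, Depot→Port}.

3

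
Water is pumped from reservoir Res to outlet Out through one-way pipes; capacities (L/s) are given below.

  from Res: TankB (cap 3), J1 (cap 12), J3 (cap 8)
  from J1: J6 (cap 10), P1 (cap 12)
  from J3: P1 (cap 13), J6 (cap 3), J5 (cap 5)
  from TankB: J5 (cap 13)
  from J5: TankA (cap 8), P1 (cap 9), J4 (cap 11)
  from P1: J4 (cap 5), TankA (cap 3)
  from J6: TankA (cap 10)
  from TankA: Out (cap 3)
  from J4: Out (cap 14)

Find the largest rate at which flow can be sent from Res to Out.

Augment Res→J1→P1→TankA→Out: bottleneck 3, flow now 3.
Augment Res→J1→P1→J4→Out: bottleneck 5, flow now 8.
Augment Res→J3→J5→J4→Out: bottleneck 5, flow now 13.
Augment Res→TankB→J5→J4→Out: bottleneck 3, flow now 16.
No augmenting path remains; maximum flow = 16.
In the residual graph, reachable from Res: {Res, J1, J3, P1, J6, TankA}.
Min-cut edges: Res→TankB (3), J3→J5 (5), P1→J4 (5), TankA→Out (3); capacity 3 + 5 + 5 + 3 = 16.
This cut is saturated, so no flow can exceed 16.

16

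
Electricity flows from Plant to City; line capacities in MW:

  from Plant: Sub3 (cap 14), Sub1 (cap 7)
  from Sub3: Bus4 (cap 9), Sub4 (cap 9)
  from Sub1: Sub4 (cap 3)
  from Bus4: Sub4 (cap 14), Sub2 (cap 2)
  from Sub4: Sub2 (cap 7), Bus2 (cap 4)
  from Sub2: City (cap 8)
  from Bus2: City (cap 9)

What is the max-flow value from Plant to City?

12

Augment Plant→Sub3→Bus4→Sub2→City: bottleneck 2, flow now 2.
Augment Plant→Sub3→Sub4→Sub2→City: bottleneck 6, flow now 8.
Augment Plant→Sub3→Sub4→Bus2→City: bottleneck 3, flow now 11.
Augment Plant→Sub1→Sub4→Bus2→City: bottleneck 1, flow now 12.
No augmenting path remains; maximum flow = 12.
In the residual graph, reachable from Plant: {Plant, Sub3, Sub1, Bus4, Sub4, Sub2}.
Min-cut edges: Sub4→Bus2 (4), Sub2→City (8); capacity 4 + 8 = 12.
This cut is saturated, so no flow can exceed 12.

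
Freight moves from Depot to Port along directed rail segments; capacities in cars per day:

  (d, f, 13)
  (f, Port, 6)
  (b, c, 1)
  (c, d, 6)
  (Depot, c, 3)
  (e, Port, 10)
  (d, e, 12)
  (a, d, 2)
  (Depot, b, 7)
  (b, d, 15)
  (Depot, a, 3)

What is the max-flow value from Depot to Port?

12

Augment Depot→a→d→e→Port: bottleneck 2, flow now 2.
Augment Depot→b→d→e→Port: bottleneck 7, flow now 9.
Augment Depot→c→d→e→Port: bottleneck 1, flow now 10.
Augment Depot→c→d→f→Port: bottleneck 2, flow now 12.
No augmenting path remains; maximum flow = 12.
In the residual graph, reachable from Depot: {Depot, a}.
Min-cut edges: Depot→b (7), Depot→c (3), a→d (2); capacity 7 + 3 + 2 = 12.
This cut is saturated, so no flow can exceed 12.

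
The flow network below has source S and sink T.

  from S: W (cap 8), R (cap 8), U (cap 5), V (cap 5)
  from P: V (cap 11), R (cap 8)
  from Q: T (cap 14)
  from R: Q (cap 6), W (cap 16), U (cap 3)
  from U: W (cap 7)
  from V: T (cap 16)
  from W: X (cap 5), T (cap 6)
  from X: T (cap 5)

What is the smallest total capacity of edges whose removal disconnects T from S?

Augment S→V→T: bottleneck 5, flow now 5.
Augment S→W→T: bottleneck 6, flow now 11.
Augment S→R→Q→T: bottleneck 6, flow now 17.
Augment S→W→X→T: bottleneck 2, flow now 19.
Augment S→R→W→X→T: bottleneck 2, flow now 21.
Augment S→U→W→X→T: bottleneck 1, flow now 22.
No augmenting path remains; maximum flow = 22.
By max-flow min-cut, the minimum cut capacity equals the max flow.
In the residual graph, reachable from S: {S, R, U, W}.
Min-cut edges: S→V (5), R→Q (6), W→X (5), W→T (6); capacity 5 + 6 + 5 + 6 = 22.

22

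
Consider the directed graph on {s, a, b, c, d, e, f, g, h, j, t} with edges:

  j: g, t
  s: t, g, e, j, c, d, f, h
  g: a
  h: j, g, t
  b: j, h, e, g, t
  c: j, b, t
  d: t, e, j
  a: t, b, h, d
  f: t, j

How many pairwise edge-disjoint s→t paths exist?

7

Assign every edge capacity 1; by Menger, the answer equals the max flow.
Path s→t (+1); total 1.
Path s→c→t (+1); total 2.
Path s→d→t (+1); total 3.
Path s→f→t (+1); total 4.
Path s→h→t (+1); total 5.
Path s→j→t (+1); total 6.
Path s→g→a→t (+1); total 7.
No residual s→t path; max flow = 7.
Certifying cut of size 7: {s→c, s→d, s→f, s→g, s→h, s→j, s→t}.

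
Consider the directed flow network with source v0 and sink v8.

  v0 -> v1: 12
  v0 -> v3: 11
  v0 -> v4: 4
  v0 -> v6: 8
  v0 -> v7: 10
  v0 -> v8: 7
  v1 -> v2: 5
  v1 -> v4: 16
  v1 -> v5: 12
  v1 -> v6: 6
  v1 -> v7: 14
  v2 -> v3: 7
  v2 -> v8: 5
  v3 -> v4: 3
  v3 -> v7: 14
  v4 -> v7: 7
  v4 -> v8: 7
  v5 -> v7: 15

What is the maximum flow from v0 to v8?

19

Augment v0→v8: bottleneck 7, flow now 7.
Augment v0→v4→v8: bottleneck 4, flow now 11.
Augment v0→v1→v2→v8: bottleneck 5, flow now 16.
Augment v0→v1→v4→v8: bottleneck 3, flow now 19.
No augmenting path remains; maximum flow = 19.
In the residual graph, reachable from v0: {v0, v1, v3, v4, v5, v6, v7}.
Min-cut edges: v0→v8 (7), v1→v2 (5), v4→v8 (7); capacity 7 + 5 + 7 = 19.
This cut is saturated, so no flow can exceed 19.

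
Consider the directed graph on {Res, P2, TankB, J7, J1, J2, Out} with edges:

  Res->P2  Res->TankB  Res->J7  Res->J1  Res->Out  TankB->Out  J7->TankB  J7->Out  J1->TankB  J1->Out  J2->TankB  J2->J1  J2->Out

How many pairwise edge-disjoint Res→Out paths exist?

Assign every edge capacity 1; by Menger, the answer equals the max flow.
Path Res→Out (+1); total 1.
Path Res→TankB→Out (+1); total 2.
Path Res→J7→Out (+1); total 3.
Path Res→J1→Out (+1); total 4.
No residual Res→Out path; max flow = 4.
Certifying cut of size 4: {Res→J1, Res→J7, Res→Out, Res→TankB}.

4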